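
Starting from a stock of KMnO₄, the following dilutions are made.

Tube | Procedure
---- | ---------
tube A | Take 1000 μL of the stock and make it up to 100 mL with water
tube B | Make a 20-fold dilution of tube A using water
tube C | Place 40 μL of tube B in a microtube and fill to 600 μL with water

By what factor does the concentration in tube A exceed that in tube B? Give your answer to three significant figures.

20.0

Step 1: 1000 μL brought to 100 mL → factor 1 × 10^5/1000 = 100
Step 2: 20-fold → factor 20
Dilution factor to tube A = 100; to tube B = 2000
[tube A]/[tube B] = (factor to tube B)/(factor to tube A) = 2000/100 = 20.0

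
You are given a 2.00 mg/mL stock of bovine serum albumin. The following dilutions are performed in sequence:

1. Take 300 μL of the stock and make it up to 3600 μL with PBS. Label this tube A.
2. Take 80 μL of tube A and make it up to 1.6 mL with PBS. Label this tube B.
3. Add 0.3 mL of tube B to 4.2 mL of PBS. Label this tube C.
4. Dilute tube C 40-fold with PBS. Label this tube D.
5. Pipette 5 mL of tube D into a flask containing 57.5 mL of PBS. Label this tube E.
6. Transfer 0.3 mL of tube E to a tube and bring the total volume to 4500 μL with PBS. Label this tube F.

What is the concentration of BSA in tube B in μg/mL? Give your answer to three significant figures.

8.33 μg/mL

Step 1: 300 μL brought to 3600 μL → factor 3600/300 = 12
Step 2: 80 μL brought to 1.6 mL → factor 1600/80 = 20
Dilution factor through tube B = 12 × 20 = 240
[tube B] = 2.00 mg/mL / 240 = 0.008333 mg/mL = 8.33 μg/mL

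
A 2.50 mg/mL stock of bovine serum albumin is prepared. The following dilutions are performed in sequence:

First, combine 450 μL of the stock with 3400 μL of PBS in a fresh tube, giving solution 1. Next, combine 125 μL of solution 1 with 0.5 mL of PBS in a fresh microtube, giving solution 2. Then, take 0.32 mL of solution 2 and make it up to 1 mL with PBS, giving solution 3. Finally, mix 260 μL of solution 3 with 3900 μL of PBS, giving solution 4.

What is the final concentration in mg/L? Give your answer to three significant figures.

Step 1: 450 μL + 3400 μL = 3850 μL total → factor 3850/450 = 8.5556
Step 2: 125 μL + 0.5 mL = 625 μL total → factor 625/125 = 5
Step 3: 0.32 mL brought to 1 mL → factor 1/0.32 = 3.125
Step 4: 260 μL + 3900 μL = 4160 μL total → factor 4160/260 = 16
Overall dilution factor = 8.5556 × 5 × 3.125 × 16 = 2138.9
Final = 2.50 mg/mL / 2138.9 = 0.001169 mg/mL = 1.17 mg/L

1.17 mg/L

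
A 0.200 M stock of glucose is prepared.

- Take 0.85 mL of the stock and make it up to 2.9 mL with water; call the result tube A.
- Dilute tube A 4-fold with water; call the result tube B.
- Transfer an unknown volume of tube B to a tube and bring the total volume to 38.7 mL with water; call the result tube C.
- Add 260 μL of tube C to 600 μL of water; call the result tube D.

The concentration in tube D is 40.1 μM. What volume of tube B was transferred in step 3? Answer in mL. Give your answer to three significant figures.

Step 1: 0.85 mL brought to 2.9 mL → factor 2.9/0.85 = 3.4118
Step 2: 4-fold → factor 4
Step 3: v brought to 38.7 mL → factor = 38.7 mL/v
Step 4: 260 μL + 600 μL = 860 μL total → factor 860/260 = 3.3077
Product of known-step factors = 45.14
Overall factor = 0.200 M / (40.1 μM) = 4987.5
Step-3 factor = 4987.5 / 45.14 = 110.49
v = 38.7 mL / 110.49 = 0.350 mL

0.350 mL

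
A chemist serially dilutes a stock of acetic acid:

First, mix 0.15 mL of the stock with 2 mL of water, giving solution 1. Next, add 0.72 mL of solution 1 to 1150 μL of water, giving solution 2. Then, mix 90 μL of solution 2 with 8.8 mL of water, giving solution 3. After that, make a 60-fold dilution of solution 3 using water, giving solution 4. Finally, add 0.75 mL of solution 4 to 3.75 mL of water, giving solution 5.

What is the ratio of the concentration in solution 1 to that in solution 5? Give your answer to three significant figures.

9.24 × 10^4

Step 1: 0.15 mL + 2 mL = 2.15 mL total → factor 2.15/0.15 = 14.333
Step 2: 0.72 mL + 1150 μL = 1.87 mL total → factor 1.87/0.72 = 2.5972
Step 3: 90 μL + 8.8 mL = 8890 μL total → factor 8890/90 = 98.778
Step 4: 60-fold → factor 60
Step 5: 0.75 mL + 3.75 mL = 4.5 mL total → factor 4.5/0.75 = 6
Dilution factor to solution 1 = 14.333; to solution 5 = 1.3238 × 10^6
[solution 1]/[solution 5] = (factor to solution 5)/(factor to solution 1) = 1.3238 × 10^6/14.333 = 9.24 × 10^4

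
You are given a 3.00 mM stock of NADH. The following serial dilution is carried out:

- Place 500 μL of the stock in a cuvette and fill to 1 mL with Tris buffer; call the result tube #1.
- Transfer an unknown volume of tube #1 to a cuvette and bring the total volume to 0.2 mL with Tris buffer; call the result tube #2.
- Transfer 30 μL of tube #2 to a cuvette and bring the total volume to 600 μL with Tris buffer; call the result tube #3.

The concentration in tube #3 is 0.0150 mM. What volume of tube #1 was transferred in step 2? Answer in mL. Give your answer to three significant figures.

Step 1: 500 μL brought to 1 mL → factor 1000/500 = 2
Step 2: v brought to 0.2 mL → factor = 0.2 mL/v
Step 3: 30 μL brought to 600 μL → factor 600/30 = 20
Product of known-step factors = 40
Overall factor = 3.00 mM / (0.0150 mM) = 200
Step-2 factor = 200 / 40 = 5
v = 0.2 mL / 5 = 0.0400 mL

0.0400 mL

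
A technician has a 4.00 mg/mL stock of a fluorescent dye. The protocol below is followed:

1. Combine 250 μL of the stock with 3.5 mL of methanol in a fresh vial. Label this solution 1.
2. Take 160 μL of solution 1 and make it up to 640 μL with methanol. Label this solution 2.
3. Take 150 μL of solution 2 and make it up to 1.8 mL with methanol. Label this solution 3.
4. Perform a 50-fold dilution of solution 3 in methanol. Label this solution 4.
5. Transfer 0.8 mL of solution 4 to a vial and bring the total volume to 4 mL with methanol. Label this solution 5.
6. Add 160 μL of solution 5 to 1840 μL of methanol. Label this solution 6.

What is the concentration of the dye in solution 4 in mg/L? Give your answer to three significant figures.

Step 1: 250 μL + 3.5 mL = 3750 μL total → factor 3750/250 = 15
Step 2: 160 μL brought to 640 μL → factor 640/160 = 4
Step 3: 150 μL brought to 1.8 mL → factor 1800/150 = 12
Step 4: 50-fold → factor 50
Dilution factor through solution 4 = 15 × 4 × 12 × 50 = 36000
[solution 4] = 4.00 mg/mL / 36000 = 0.0001111 mg/mL = 0.111 mg/L

0.111 mg/L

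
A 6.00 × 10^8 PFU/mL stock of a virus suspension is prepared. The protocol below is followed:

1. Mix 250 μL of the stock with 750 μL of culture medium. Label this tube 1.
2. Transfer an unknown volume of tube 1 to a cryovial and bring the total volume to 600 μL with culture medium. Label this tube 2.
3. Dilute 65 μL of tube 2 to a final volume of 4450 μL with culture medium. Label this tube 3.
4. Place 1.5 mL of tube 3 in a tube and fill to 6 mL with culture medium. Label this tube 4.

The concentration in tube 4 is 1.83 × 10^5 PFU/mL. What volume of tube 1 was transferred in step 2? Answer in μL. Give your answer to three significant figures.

200 μL

Step 1: 250 μL + 750 μL = 1000 μL total → factor 1000/250 = 4
Step 2: v brought to 600 μL → factor = 600 μL/v
Step 3: 65 μL brought to 4450 μL → factor 4450/65 = 68.462
Step 4: 1.5 mL brought to 6 mL → factor 6/1.5 = 4
Product of known-step factors = 1095.4
Overall factor = 6.00 × 10^8 PFU/mL / (1.83 × 10^5 PFU/mL) = 3278.7
Step-2 factor = 3278.7 / 1095.4 = 2.9932
v = 600 μL / 2.9932 = 200 μL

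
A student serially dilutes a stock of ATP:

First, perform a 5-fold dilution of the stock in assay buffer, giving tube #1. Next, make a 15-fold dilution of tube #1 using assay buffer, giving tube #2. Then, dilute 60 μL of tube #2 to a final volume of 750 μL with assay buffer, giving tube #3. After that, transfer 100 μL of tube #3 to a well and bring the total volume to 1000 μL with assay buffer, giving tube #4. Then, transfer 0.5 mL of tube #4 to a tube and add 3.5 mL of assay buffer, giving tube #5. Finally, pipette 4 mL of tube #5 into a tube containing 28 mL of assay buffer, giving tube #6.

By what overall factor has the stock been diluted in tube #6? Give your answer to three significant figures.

Step 1: 5-fold → factor 5
Step 2: 15-fold → factor 15
Step 3: 60 μL brought to 750 μL → factor 750/60 = 12.5
Step 4: 100 μL brought to 1000 μL → factor 1000/100 = 10
Step 5: 0.5 mL + 3.5 mL = 4 mL total → factor 4/0.5 = 8
Step 6: 4 mL + 28 mL = 32 mL total → factor 32/4 = 8
Overall dilution factor = 5 × 15 × 12.5 × 10 × 8 × 8 = 6 × 10^5

6.00 × 10^5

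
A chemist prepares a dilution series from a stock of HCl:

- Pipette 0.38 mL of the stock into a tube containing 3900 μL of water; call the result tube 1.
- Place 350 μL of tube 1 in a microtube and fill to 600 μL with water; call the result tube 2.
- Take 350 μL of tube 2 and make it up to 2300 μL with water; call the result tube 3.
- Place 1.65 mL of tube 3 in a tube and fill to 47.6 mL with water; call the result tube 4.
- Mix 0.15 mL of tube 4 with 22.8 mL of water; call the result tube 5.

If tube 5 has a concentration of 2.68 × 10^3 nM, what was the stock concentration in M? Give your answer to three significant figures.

1.50 M

Step 1: 0.38 mL + 3900 μL = 4.28 mL total → factor 4.28/0.38 = 11.263
Step 2: 350 μL brought to 600 μL → factor 600/350 = 1.7143
Step 3: 350 μL brought to 2300 μL → factor 2300/350 = 6.5714
Step 4: 1.65 mL brought to 47.6 mL → factor 47.6/1.65 = 28.848
Step 5: 0.15 mL + 22.8 mL = 22.95 mL total → factor 22.95/0.15 = 153
Overall dilution factor = 11.263 × 1.7143 × 6.5714 × 28.848 × 153 = 5.6004 × 10^5
Stock = 2.68 × 10^3 nM × 5.6004 × 10^5 = 1.501 × 10^9 nM = 1.50 M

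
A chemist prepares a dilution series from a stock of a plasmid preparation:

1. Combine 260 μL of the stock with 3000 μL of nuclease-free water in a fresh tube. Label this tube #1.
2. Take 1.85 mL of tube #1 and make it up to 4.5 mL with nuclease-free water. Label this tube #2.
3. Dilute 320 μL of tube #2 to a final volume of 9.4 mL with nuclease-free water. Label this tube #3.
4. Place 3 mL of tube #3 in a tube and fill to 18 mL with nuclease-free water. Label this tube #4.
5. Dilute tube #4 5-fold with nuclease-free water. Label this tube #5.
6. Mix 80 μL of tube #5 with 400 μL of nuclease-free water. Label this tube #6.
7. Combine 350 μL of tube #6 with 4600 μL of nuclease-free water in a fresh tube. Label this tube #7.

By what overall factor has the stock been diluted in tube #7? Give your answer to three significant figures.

Step 1: 260 μL + 3000 μL = 3260 μL total → factor 3260/260 = 12.538
Step 2: 1.85 mL brought to 4.5 mL → factor 4.5/1.85 = 2.4324
Step 3: 320 μL brought to 9.4 mL → factor 9400/320 = 29.375
Step 4: 3 mL brought to 18 mL → factor 18/3 = 6
Step 5: 5-fold → factor 5
Step 6: 80 μL + 400 μL = 480 μL total → factor 480/80 = 6
Step 7: 350 μL + 4600 μL = 4950 μL total → factor 4950/350 = 14.143
Overall dilution factor = 12.538 × 2.4324 × 29.375 × 6 × 5 × 6 × 14.143 = 2.2807 × 10^6

2.28 × 10^6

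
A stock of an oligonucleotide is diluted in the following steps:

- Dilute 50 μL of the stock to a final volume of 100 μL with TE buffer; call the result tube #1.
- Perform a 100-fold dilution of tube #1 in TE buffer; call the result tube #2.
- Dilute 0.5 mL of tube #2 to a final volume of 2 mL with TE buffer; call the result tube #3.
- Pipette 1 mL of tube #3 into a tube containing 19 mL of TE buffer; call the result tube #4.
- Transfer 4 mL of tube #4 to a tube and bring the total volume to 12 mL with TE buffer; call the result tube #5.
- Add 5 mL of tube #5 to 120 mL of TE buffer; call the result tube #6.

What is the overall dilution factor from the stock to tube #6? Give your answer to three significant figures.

1.20 × 10^6

Step 1: 50 μL brought to 100 μL → factor 100/50 = 2
Step 2: 100-fold → factor 100
Step 3: 0.5 mL brought to 2 mL → factor 2/0.5 = 4
Step 4: 1 mL + 19 mL = 20 mL total → factor 20/1 = 20
Step 5: 4 mL brought to 12 mL → factor 12/4 = 3
Step 6: 5 mL + 120 mL = 125 mL total → factor 125/5 = 25
Overall dilution factor = 2 × 100 × 4 × 20 × 3 × 25 = 1.2 × 10^6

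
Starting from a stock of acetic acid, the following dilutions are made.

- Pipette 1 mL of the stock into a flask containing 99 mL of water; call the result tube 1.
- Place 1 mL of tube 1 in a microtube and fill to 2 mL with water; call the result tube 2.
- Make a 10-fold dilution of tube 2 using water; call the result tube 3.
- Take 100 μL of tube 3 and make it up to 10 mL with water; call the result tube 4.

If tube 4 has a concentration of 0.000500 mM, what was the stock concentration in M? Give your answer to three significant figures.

Step 1: 1 mL + 99 mL = 100 mL total → factor 100/1 = 100
Step 2: 1 mL brought to 2 mL → factor 2/1 = 2
Step 3: 10-fold → factor 10
Step 4: 100 μL brought to 10 mL → factor 10000/100 = 100
Overall dilution factor = 100 × 2 × 10 × 100 = 2 × 10^5
Stock = 0.000500 mM × 2 × 10^5 = 100.0 mM = 0.100 M

0.100 M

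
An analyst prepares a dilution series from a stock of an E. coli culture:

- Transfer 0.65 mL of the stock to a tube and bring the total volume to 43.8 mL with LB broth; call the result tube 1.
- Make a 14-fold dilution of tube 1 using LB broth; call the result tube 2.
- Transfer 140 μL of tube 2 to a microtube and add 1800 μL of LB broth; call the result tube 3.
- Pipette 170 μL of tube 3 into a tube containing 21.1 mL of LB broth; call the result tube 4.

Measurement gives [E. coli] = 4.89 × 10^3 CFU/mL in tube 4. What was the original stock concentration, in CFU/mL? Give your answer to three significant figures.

8.00 × 10^9 CFU/mL

Step 1: 0.65 mL brought to 43.8 mL → factor 43.8/0.65 = 67.385
Step 2: 14-fold → factor 14
Step 3: 140 μL + 1800 μL = 1940 μL total → factor 1940/140 = 13.857
Step 4: 170 μL + 21.1 mL = 21270 μL total → factor 21270/170 = 125.12
Overall dilution factor = 67.385 × 14 × 13.857 × 125.12 = 1.6356 × 10^6
Stock = 4.89 × 10^3 CFU/mL × 1.6356 × 10^6 = 8.00 × 10^9 CFU/mL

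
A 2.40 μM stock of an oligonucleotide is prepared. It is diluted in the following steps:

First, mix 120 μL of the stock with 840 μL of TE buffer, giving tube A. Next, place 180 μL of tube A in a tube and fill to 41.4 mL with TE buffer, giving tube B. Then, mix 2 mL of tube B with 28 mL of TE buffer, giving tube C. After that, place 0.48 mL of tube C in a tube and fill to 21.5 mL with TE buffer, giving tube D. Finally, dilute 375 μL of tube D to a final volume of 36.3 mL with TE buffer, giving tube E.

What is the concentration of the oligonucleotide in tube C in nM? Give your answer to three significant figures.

0.0870 nM

Step 1: 120 μL + 840 μL = 960 μL total → factor 960/120 = 8
Step 2: 180 μL brought to 41.4 mL → factor 41400/180 = 230
Step 3: 2 mL + 28 mL = 30 mL total → factor 30/2 = 15
Dilution factor through tube C = 8 × 230 × 15 = 27600
[tube C] = 2.40 μM / 27600 = 8.696 × 10^-5 μM = 0.0870 nM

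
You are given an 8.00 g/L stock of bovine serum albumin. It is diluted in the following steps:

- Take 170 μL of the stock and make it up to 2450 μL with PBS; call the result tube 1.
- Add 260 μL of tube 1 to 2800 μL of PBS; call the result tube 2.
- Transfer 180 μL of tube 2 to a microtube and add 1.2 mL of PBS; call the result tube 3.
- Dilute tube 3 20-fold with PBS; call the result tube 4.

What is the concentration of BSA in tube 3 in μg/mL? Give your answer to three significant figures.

6.15 μg/mL

Step 1: 170 μL brought to 2450 μL → factor 2450/170 = 14.412
Step 2: 260 μL + 2800 μL = 3060 μL total → factor 3060/260 = 11.769
Step 3: 180 μL + 1.2 mL = 1380 μL total → factor 1380/180 = 7.6667
Dilution factor through tube 3 = 14.412 × 11.769 × 7.6667 = 1300.4
[tube 3] = 8.00 g/L / 1300.4 = 0.006152 g/L = 6.15 μg/mL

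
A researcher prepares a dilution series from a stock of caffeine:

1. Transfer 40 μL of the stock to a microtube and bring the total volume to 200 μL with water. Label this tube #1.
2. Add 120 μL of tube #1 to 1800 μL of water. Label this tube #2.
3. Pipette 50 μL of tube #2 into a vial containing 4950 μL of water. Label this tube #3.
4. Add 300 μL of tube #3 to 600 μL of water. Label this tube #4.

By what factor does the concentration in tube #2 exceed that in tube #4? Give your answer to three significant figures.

300

Step 1: 40 μL brought to 200 μL → factor 200/40 = 5
Step 2: 120 μL + 1800 μL = 1920 μL total → factor 1920/120 = 16
Step 3: 50 μL + 4950 μL = 5000 μL total → factor 5000/50 = 100
Step 4: 300 μL + 600 μL = 900 μL total → factor 900/300 = 3
Dilution factor to tube #2 = 80; to tube #4 = 24000
[tube #2]/[tube #4] = (factor to tube #4)/(factor to tube #2) = 24000/80 = 300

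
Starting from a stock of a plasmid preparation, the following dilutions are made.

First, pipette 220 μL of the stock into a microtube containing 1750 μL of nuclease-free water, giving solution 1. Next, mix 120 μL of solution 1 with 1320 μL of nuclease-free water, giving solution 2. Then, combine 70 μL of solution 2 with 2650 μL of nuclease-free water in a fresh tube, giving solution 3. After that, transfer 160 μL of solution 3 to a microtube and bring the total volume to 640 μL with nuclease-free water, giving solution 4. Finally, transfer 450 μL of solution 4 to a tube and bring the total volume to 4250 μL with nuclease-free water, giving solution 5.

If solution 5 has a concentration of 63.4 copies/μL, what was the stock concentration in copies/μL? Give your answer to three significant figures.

1.00 × 10^7 copies/μL

Step 1: 220 μL + 1750 μL = 1970 μL total → factor 1970/220 = 8.9545
Step 2: 120 μL + 1320 μL = 1440 μL total → factor 1440/120 = 12
Step 3: 70 μL + 2650 μL = 2720 μL total → factor 2720/70 = 38.857
Step 4: 160 μL brought to 640 μL → factor 640/160 = 4
Step 5: 450 μL brought to 4250 μL → factor 4250/450 = 9.4444
Overall dilution factor = 8.9545 × 12 × 38.857 × 4 × 9.4444 = 1.5774 × 10^5
Stock = 63.4 copies/μL × 1.5774 × 10^5 = 1.00 × 10^7 copies/μL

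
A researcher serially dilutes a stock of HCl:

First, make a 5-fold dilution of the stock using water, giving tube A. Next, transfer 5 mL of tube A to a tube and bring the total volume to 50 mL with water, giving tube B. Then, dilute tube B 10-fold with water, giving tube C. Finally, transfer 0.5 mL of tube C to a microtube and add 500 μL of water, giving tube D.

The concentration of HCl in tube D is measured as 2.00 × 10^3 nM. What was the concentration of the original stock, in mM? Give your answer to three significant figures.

2.00 mM

Step 1: 5-fold → factor 5
Step 2: 5 mL brought to 50 mL → factor 50/5 = 10
Step 3: 10-fold → factor 10
Step 4: 0.5 mL + 500 μL = 1 mL total → factor 1/0.5 = 2
Overall dilution factor = 5 × 10 × 10 × 2 = 1000
Stock = 2.00 × 10^3 nM × 1000 = 2.000 × 10^6 nM = 2.00 mM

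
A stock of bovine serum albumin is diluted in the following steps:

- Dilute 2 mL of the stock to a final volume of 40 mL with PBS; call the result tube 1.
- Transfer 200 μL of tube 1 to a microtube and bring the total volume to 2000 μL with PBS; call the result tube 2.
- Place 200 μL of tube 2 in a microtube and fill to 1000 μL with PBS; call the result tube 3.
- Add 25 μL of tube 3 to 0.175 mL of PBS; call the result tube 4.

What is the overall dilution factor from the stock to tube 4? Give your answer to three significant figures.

8.00 × 10^3

Step 1: 2 mL brought to 40 mL → factor 40/2 = 20
Step 2: 200 μL brought to 2000 μL → factor 2000/200 = 10
Step 3: 200 μL brought to 1000 μL → factor 1000/200 = 5
Step 4: 25 μL + 0.175 mL = 200 μL total → factor 200/25 = 8
Overall dilution factor = 20 × 10 × 5 × 8 = 8000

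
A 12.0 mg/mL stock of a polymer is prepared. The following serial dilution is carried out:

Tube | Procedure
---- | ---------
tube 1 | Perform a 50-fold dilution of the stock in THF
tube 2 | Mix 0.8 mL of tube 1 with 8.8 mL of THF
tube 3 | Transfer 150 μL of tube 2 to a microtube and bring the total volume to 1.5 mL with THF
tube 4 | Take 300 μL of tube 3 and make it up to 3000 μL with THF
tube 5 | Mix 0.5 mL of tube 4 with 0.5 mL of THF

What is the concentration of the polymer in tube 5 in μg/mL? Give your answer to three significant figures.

Step 1: 50-fold → factor 50
Step 2: 0.8 mL + 8.8 mL = 9.6 mL total → factor 9.6/0.8 = 12
Step 3: 150 μL brought to 1.5 mL → factor 1500/150 = 10
Step 4: 300 μL brought to 3000 μL → factor 3000/300 = 10
Step 5: 0.5 mL + 0.5 mL = 1 mL total → factor 1/0.5 = 2
Overall dilution factor = 50 × 12 × 10 × 10 × 2 = 1.2 × 10^5
Final = 12.0 mg/mL / 1.2 × 10^5 = 0.0001000 mg/mL = 0.100 μg/mL

0.100 μg/mL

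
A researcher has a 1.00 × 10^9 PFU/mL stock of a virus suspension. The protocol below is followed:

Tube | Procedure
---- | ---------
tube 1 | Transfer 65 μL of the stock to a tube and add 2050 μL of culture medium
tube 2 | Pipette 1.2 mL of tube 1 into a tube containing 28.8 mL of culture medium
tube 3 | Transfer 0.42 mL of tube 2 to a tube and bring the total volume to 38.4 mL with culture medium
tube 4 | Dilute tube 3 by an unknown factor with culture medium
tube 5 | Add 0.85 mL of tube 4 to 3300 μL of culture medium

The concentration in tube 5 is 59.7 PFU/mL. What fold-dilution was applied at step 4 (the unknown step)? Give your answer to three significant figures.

Step 1: 65 μL + 2050 μL = 2115 μL total → factor 2115/65 = 32.538
Step 2: 1.2 mL + 28.8 mL = 30 mL total → factor 30/1.2 = 25
Step 3: 0.42 mL brought to 38.4 mL → factor 38.4/0.42 = 91.429
Step 4: unknown factor x
Step 5: 0.85 mL + 3300 μL = 4.15 mL total → factor 4.15/0.85 = 4.8824
Product of known-step factors = 3.6312 × 10^5
Overall factor = 1.00 × 10^9 PFU/mL / (59.7 PFU/mL) = 1.675 × 10^7
x = 1.675 × 10^7 / 3.6312 × 10^5 = 46.1

46.1-fold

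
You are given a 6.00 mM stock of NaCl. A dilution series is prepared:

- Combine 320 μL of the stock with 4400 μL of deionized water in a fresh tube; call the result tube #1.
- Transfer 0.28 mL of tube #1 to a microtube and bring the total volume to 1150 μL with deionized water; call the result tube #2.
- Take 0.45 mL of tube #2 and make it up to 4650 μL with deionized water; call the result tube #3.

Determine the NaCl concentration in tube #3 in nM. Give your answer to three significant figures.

Step 1: 320 μL + 4400 μL = 4720 μL total → factor 4720/320 = 14.75
Step 2: 0.28 mL brought to 1150 μL → factor 1.15/0.28 = 4.1071
Step 3: 0.45 mL brought to 4650 μL → factor 4.65/0.45 = 10.333
Overall dilution factor = 14.75 × 4.1071 × 10.333 = 626
Final = 6.00 mM / 626 = 0.009585 mM = 9.58 × 10^3 nM

9.58 × 10^3 nM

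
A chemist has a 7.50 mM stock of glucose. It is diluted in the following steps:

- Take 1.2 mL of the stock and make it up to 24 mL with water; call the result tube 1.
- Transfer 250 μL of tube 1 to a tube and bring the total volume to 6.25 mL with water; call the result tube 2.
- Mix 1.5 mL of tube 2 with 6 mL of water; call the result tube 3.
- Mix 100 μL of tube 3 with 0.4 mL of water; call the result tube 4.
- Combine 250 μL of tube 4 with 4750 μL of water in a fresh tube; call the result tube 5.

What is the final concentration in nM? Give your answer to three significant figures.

Step 1: 1.2 mL brought to 24 mL → factor 24/1.2 = 20
Step 2: 250 μL brought to 6.25 mL → factor 6250/250 = 25
Step 3: 1.5 mL + 6 mL = 7.5 mL total → factor 7.5/1.5 = 5
Step 4: 100 μL + 0.4 mL = 500 μL total → factor 500/100 = 5
Step 5: 250 μL + 4750 μL = 5000 μL total → factor 5000/250 = 20
Overall dilution factor = 20 × 25 × 5 × 5 × 20 = 2.5 × 10^5
Final = 7.50 mM / 2.5 × 10^5 = 3.000 × 10^-5 mM = 30.0 nM

30.0 nM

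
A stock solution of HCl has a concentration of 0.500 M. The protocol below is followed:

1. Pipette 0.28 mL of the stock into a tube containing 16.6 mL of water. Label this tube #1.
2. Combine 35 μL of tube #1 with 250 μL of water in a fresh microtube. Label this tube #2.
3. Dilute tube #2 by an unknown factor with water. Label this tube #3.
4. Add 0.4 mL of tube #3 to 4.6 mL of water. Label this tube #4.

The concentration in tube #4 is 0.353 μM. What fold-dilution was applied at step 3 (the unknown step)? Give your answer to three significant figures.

231-fold

Step 1: 0.28 mL + 16.6 mL = 16.88 mL total → factor 16.88/0.28 = 60.286
Step 2: 35 μL + 250 μL = 285 μL total → factor 285/35 = 8.1429
Step 3: unknown factor x
Step 4: 0.4 mL + 4.6 mL = 5 mL total → factor 5/0.4 = 12.5
Product of known-step factors = 6136.2
Overall factor = 0.500 M / (0.353 μM) = 1.4164 × 10^6
x = 1.4164 × 10^6 / 6136.2 = 231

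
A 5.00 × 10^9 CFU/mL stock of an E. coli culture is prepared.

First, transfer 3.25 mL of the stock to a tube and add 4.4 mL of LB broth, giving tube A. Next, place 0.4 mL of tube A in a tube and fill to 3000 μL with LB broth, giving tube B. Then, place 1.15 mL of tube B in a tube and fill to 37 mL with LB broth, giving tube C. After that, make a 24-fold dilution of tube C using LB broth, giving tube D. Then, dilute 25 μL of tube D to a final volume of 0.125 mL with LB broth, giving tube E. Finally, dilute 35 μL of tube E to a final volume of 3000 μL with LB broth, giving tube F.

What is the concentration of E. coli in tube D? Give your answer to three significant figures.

3.67 × 10^5 CFU/mL

Step 1: 3.25 mL + 4.4 mL = 7.65 mL total → factor 7.65/3.25 = 2.3538
Step 2: 0.4 mL brought to 3000 μL → factor 3/0.4 = 7.5
Step 3: 1.15 mL brought to 37 mL → factor 37/1.15 = 32.174
Step 4: 24-fold → factor 24
Dilution factor through tube D = 2.3538 × 7.5 × 32.174 × 24 = 13632
[tube D] = 5.00 × 10^9 CFU/mL / 13632 = 3.67 × 10^5 CFU/mL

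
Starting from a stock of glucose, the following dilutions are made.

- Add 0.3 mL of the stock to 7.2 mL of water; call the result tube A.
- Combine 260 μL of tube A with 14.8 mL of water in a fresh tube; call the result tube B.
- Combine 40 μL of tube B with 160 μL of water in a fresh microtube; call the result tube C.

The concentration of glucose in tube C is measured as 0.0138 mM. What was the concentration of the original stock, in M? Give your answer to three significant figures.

0.0999 M

Step 1: 0.3 mL + 7.2 mL = 7.5 mL total → factor 7.5/0.3 = 25
Step 2: 260 μL + 14.8 mL = 15060 μL total → factor 15060/260 = 57.923
Step 3: 40 μL + 160 μL = 200 μL total → factor 200/40 = 5
Overall dilution factor = 25 × 57.923 × 5 = 7240.4
Stock = 0.0138 mM × 7240.4 = 99.92 mM = 0.0999 M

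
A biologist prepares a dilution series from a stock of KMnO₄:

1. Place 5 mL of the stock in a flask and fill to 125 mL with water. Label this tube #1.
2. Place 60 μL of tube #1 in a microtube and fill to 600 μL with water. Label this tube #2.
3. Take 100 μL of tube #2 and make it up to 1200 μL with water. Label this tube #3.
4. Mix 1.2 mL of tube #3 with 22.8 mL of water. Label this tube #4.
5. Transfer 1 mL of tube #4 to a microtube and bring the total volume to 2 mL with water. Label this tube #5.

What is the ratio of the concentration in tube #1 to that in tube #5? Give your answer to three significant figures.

4.80 × 10^3

Step 1: 5 mL brought to 125 mL → factor 125/5 = 25
Step 2: 60 μL brought to 600 μL → factor 600/60 = 10
Step 3: 100 μL brought to 1200 μL → factor 1200/100 = 12
Step 4: 1.2 mL + 22.8 mL = 24 mL total → factor 24/1.2 = 20
Step 5: 1 mL brought to 2 mL → factor 2/1 = 2
Dilution factor to tube #1 = 25; to tube #5 = 1.2 × 10^5
[tube #1]/[tube #5] = (factor to tube #5)/(factor to tube #1) = 1.2 × 10^5/25 = 4.80 × 10^3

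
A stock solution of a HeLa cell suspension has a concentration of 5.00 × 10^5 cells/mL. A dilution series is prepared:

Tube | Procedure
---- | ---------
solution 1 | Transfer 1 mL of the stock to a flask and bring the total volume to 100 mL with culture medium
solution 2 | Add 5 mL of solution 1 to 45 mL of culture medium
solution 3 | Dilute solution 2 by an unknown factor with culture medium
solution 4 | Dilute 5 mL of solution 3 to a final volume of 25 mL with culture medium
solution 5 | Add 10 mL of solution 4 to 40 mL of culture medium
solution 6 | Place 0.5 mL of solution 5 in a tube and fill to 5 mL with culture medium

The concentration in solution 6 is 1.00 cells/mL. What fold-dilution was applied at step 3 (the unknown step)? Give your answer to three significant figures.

Step 1: 1 mL brought to 100 mL → factor 100/1 = 100
Step 2: 5 mL + 45 mL = 50 mL total → factor 50/5 = 10
Step 3: unknown factor x
Step 4: 5 mL brought to 25 mL → factor 25/5 = 5
Step 5: 10 mL + 40 mL = 50 mL total → factor 50/10 = 5
Step 6: 0.5 mL brought to 5 mL → factor 5/0.5 = 10
Product of known-step factors = 2.5 × 10^5
Overall factor = 5.00 × 10^5 cells/mL / (1.00 cells/mL) = 5 × 10^5
x = 5 × 10^5 / 2.5 × 10^5 = 2.00

2.00-fold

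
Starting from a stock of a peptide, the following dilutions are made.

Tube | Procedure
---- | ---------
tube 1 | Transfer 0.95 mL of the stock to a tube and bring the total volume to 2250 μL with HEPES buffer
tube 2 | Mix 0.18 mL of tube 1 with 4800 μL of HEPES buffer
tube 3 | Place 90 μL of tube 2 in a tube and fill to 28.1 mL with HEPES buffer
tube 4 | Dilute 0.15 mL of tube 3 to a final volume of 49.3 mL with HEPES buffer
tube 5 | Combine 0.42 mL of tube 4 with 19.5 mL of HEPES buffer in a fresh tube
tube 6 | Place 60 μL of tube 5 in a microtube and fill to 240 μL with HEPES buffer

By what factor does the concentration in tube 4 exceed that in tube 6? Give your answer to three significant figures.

Step 1: 0.95 mL brought to 2250 μL → factor 2.25/0.95 = 2.3684
Step 2: 0.18 mL + 4800 μL = 4.98 mL total → factor 4.98/0.18 = 27.667
Step 3: 90 μL brought to 28.1 mL → factor 28100/90 = 312.22
Step 4: 0.15 mL brought to 49.3 mL → factor 49.3/0.15 = 328.67
Step 5: 0.42 mL + 19.5 mL = 19.92 mL total → factor 19.92/0.42 = 47.429
Step 6: 60 μL brought to 240 μL → factor 240/60 = 4
Dilution factor to tube 4 = 6.7241 × 10^6; to tube 6 = 1.2757 × 10^9
[tube 4]/[tube 6] = (factor to tube 6)/(factor to tube 4) = 1.2757 × 10^9/6.7241 × 10^6 = 190

190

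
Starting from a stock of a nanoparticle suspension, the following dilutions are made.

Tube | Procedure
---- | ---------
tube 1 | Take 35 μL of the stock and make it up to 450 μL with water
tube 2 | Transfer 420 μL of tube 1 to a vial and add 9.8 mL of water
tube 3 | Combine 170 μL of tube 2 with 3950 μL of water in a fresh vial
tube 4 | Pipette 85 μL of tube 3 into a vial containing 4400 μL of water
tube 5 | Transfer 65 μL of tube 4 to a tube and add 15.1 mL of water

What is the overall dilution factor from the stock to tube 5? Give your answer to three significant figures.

9.33 × 10^7

Step 1: 35 μL brought to 450 μL → factor 450/35 = 12.857
Step 2: 420 μL + 9.8 mL = 10220 μL total → factor 10220/420 = 24.333
Step 3: 170 μL + 3950 μL = 4120 μL total → factor 4120/170 = 24.235
Step 4: 85 μL + 4400 μL = 4485 μL total → factor 4485/85 = 52.765
Step 5: 65 μL + 15.1 mL = 15165 μL total → factor 15165/65 = 233.31
Overall dilution factor = 12.857 × 24.333 × 24.235 × 52.765 × 233.31 = 9.334 × 10^7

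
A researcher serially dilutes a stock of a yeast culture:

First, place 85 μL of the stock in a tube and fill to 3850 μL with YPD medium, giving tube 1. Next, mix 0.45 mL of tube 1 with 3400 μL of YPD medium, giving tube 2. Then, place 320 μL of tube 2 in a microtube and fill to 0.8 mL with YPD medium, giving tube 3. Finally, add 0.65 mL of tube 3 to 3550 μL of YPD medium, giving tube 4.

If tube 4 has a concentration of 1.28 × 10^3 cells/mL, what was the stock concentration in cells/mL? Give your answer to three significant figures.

8.01 × 10^6 cells/mL

Step 1: 85 μL brought to 3850 μL → factor 3850/85 = 45.294
Step 2: 0.45 mL + 3400 μL = 3.85 mL total → factor 3.85/0.45 = 8.5556
Step 3: 320 μL brought to 0.8 mL → factor 800/320 = 2.5
Step 4: 0.65 mL + 3550 μL = 4.2 mL total → factor 4.2/0.65 = 6.4615
Overall dilution factor = 45.294 × 8.5556 × 2.5 × 6.4615 = 6259.9
Stock = 1.28 × 10^3 cells/mL × 6259.9 = 8.01 × 10^6 cells/mL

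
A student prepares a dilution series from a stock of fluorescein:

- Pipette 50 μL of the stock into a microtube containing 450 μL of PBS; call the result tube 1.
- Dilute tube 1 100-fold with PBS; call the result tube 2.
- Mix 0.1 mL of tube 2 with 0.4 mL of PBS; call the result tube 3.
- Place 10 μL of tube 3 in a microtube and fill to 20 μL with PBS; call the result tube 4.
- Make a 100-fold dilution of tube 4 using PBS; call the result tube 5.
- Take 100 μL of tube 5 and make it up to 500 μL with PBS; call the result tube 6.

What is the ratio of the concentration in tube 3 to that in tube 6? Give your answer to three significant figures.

1.00 × 10^3

Step 1: 50 μL + 450 μL = 500 μL total → factor 500/50 = 10
Step 2: 100-fold → factor 100
Step 3: 0.1 mL + 0.4 mL = 0.5 mL total → factor 0.5/0.1 = 5
Step 4: 10 μL brought to 20 μL → factor 20/10 = 2
Step 5: 100-fold → factor 100
Step 6: 100 μL brought to 500 μL → factor 500/100 = 5
Dilution factor to tube 3 = 5000; to tube 6 = 5 × 10^6
[tube 3]/[tube 6] = (factor to tube 6)/(factor to tube 3) = 5 × 10^6/5000 = 1.00 × 10^3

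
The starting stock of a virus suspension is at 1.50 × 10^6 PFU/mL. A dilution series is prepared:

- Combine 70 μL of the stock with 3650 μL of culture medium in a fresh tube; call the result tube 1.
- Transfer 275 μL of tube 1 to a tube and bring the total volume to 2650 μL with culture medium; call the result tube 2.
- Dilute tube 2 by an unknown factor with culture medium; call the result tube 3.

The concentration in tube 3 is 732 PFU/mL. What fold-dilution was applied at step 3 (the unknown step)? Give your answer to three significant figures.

4.00-fold

Step 1: 70 μL + 3650 μL = 3720 μL total → factor 3720/70 = 53.143
Step 2: 275 μL brought to 2650 μL → factor 2650/275 = 9.6364
Step 3: unknown factor x
Product of known-step factors = 512.1
Overall factor = 1.50 × 10^6 PFU/mL / (732 PFU/mL) = 2049.2
x = 2049.2 / 512.1 = 4.00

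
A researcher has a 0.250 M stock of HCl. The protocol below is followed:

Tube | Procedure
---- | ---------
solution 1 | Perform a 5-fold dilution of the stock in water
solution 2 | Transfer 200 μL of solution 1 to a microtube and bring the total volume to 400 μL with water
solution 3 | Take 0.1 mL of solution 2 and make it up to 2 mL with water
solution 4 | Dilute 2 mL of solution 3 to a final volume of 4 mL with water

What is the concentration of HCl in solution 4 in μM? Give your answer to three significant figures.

625 μM

Step 1: 5-fold → factor 5
Step 2: 200 μL brought to 400 μL → factor 400/200 = 2
Step 3: 0.1 mL brought to 2 mL → factor 2/0.1 = 20
Step 4: 2 mL brought to 4 mL → factor 4/2 = 2
Overall dilution factor = 5 × 2 × 20 × 2 = 400
Final = 0.250 M / 400 = 0.0006250 M = 625 μM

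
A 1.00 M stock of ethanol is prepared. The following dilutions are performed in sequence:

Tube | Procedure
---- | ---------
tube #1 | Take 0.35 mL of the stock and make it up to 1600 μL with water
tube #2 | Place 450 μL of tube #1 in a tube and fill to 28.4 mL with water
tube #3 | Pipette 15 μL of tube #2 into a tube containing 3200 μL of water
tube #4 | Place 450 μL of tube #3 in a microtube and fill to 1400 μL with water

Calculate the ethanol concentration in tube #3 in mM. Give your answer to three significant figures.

0.0162 mM

Step 1: 0.35 mL brought to 1600 μL → factor 1.6/0.35 = 4.5714
Step 2: 450 μL brought to 28.4 mL → factor 28400/450 = 63.111
Step 3: 15 μL + 3200 μL = 3215 μL total → factor 3215/15 = 214.33
Dilution factor through tube #3 = 4.5714 × 63.111 × 214.33 = 61837
[tube #3] = 1.00 M / 61837 = 1.617 × 10^-5 M = 0.0162 mM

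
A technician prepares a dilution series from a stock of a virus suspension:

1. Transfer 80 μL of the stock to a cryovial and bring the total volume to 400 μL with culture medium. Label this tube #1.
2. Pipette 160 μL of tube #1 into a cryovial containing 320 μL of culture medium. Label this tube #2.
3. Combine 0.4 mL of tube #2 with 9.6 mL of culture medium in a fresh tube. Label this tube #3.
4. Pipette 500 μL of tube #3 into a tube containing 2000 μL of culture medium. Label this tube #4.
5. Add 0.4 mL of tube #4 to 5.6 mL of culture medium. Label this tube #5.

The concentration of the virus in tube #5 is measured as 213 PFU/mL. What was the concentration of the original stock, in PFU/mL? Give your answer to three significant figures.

5.99 × 10^6 PFU/mL

Step 1: 80 μL brought to 400 μL → factor 400/80 = 5
Step 2: 160 μL + 320 μL = 480 μL total → factor 480/160 = 3
Step 3: 0.4 mL + 9.6 mL = 10 mL total → factor 10/0.4 = 25
Step 4: 500 μL + 2000 μL = 2500 μL total → factor 2500/500 = 5
Step 5: 0.4 mL + 5.6 mL = 6 mL total → factor 6/0.4 = 15
Overall dilution factor = 5 × 3 × 25 × 5 × 15 = 28125
Stock = 213 PFU/mL × 28125 = 5.99 × 10^6 PFU/mL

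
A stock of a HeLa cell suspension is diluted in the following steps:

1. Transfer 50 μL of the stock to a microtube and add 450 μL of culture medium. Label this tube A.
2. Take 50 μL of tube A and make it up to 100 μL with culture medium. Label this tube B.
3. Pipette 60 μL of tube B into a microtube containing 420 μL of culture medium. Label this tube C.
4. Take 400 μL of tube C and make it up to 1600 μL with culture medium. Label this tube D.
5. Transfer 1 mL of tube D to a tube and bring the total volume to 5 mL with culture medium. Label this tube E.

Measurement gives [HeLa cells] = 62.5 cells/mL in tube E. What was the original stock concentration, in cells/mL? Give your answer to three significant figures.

2.00 × 10^5 cells/mL

Step 1: 50 μL + 450 μL = 500 μL total → factor 500/50 = 10
Step 2: 50 μL brought to 100 μL → factor 100/50 = 2
Step 3: 60 μL + 420 μL = 480 μL total → factor 480/60 = 8
Step 4: 400 μL brought to 1600 μL → factor 1600/400 = 4
Step 5: 1 mL brought to 5 mL → factor 5/1 = 5
Overall dilution factor = 10 × 2 × 8 × 4 × 5 = 3200
Stock = 62.5 cells/mL × 3200 = 2.00 × 10^5 cells/mL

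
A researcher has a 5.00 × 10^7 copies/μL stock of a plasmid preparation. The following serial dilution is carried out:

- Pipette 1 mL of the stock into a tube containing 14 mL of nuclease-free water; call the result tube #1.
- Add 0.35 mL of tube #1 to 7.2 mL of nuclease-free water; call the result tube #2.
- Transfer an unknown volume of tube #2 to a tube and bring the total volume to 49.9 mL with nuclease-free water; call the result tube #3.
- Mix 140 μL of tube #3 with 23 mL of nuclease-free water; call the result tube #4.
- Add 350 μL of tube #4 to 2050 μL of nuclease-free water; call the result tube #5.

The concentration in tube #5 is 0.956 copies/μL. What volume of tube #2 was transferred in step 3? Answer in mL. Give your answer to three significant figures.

Step 1: 1 mL + 14 mL = 15 mL total → factor 15/1 = 15
Step 2: 0.35 mL + 7.2 mL = 7.55 mL total → factor 7.55/0.35 = 21.571
Step 3: v brought to 49.9 mL → factor = 49.9 mL/v
Step 4: 140 μL + 23 mL = 23140 μL total → factor 23140/140 = 165.29
Step 5: 350 μL + 2050 μL = 2400 μL total → factor 2400/350 = 6.8571
Product of known-step factors = 3.6673 × 10^5
Overall factor = 5.00 × 10^7 copies/μL / (0.956 copies/μL) = 5.2301 × 10^7
Step-3 factor = 5.2301 × 10^7 / 3.6673 × 10^5 = 142.61
v = 49.9 mL / 142.61 = 0.350 mL

0.350 mL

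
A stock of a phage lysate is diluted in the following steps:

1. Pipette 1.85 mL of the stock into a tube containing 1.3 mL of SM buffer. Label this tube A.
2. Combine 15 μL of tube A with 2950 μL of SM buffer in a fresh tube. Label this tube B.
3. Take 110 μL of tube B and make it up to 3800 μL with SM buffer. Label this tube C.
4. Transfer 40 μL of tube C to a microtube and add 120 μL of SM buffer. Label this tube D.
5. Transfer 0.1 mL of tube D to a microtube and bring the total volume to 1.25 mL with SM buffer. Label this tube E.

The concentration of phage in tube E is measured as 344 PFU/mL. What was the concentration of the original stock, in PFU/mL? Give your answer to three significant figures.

2.00 × 10^8 PFU/mL

Step 1: 1.85 mL + 1.3 mL = 3.15 mL total → factor 3.15/1.85 = 1.7027
Step 2: 15 μL + 2950 μL = 2965 μL total → factor 2965/15 = 197.67
Step 3: 110 μL brought to 3800 μL → factor 3800/110 = 34.545
Step 4: 40 μL + 120 μL = 160 μL total → factor 160/40 = 4
Step 5: 0.1 mL brought to 1.25 mL → factor 1.25/0.1 = 12.5
Overall dilution factor = 1.7027 × 197.67 × 34.545 × 4 × 12.5 = 5.8134 × 10^5
Stock = 344 PFU/mL × 5.8134 × 10^5 = 2.00 × 10^8 PFU/mL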